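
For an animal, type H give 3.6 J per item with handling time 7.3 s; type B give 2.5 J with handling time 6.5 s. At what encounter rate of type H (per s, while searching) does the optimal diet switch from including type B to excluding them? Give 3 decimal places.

0.485 per s

At the threshold, the rate on type H alone equals the profitability of type B: λ·3.6/(1 + λ·7.3) = 2.5/6.5 = 0.3846.
Rearranging, λ(3.6 − 0.3846×7.3) = 0.3846, so λ = 0.3846/0.7923 = 0.4854 per s.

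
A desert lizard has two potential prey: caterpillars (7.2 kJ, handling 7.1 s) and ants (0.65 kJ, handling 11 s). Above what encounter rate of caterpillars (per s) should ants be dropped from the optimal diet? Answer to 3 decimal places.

0.009 per s

The zero-one rule: include ants iff E₂/h₂ > λE₁/(1+λh₁). Equality gives the switch point.
λE₁h₂ = E₂ + λE₂h₁ ⇒ λ = E₂/(E₁h₂ − E₂h₁) = 0.65/(79.2 − 4.615) = 0.008715 per s.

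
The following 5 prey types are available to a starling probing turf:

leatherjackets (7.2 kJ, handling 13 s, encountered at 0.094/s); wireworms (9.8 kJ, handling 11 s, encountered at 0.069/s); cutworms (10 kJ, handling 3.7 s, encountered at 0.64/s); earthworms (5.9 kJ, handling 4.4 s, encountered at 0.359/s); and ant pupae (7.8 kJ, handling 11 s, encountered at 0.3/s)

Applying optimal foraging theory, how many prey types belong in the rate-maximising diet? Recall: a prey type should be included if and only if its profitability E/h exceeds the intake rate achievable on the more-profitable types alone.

E/h in descending order: cutworms 2.7, earthworms 1.34, wireworms 0.891, ant pupae 0.709, leatherjackets 0.554 kJ/s. The optimal diet is the largest prefix of this list for which every included type satisfies E_i/h_i > R on the types above it.
Rate on top 1: 1.9. earthworms: 1.34 < 1.9 → exclude; stop.
Optimal diet: cutworms — 1 of 5 types.

1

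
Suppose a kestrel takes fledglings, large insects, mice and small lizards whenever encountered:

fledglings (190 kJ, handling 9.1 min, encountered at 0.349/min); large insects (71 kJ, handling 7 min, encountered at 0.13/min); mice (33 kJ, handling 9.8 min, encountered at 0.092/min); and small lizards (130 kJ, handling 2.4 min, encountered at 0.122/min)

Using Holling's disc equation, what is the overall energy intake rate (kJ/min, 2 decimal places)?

Energy encountered per unit search time: 0.349×190 + 0.13×71 + 0.092×33 + 0.122×130 = 94.44 kJ/min.
Handling time per unit search time: 0.349×9.1 + 0.13×7 + 0.092×9.8 + 0.122×2.4 = 5.28.
Rate = 94.44/(1 + 5.28) = 15.04 kJ/min.

15.04 kJ/min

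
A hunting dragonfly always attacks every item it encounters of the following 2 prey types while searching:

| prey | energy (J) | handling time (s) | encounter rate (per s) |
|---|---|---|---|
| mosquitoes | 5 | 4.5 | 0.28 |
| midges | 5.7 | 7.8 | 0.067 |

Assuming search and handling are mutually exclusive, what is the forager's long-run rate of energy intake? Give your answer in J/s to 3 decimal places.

0.640 J/s

Energy encountered per unit search time: 0.28×5 + 0.067×5.7 = 1.782 J/s.
Handling time per unit search time: 0.28×4.5 + 0.067×7.8 = 1.783.
Rate = 1.782/(1 + 1.783) = 0.6404 J/s.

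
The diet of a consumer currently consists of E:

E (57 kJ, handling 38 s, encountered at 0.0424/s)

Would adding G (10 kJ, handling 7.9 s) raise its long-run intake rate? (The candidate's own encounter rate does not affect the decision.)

Yes

On E alone, R = ΣλE/(1+Σλh) = 2.417/2.611 = 0.9256 kJ/s.
G: E/h = 10/7.9 = 1.266 kJ/s.
1.266 > 0.9256, so adding G raises the average — include it.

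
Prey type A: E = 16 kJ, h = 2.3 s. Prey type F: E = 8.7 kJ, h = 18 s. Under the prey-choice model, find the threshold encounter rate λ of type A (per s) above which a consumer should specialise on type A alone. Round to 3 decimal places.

The zero-one rule: include type F iff E₂/h₂ > λE₁/(1+λh₁). Equality gives the switch point.
λE₁h₂ = E₂ + λE₂h₁ ⇒ λ = E₂/(E₁h₂ − E₂h₁) = 8.7/(288 − 20.01) = 0.03246 per s.

0.032 per s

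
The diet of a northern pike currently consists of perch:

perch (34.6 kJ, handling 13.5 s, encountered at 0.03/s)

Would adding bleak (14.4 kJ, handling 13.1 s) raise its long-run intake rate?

Current rate: (0.03×34.6)/(1 + 0.03×13.5) = 0.7388 kJ/s.
bleak: E/h = 14.4/13.1 = 1.099 kJ/s.
Since 1.099 > R, including bleak increases the long-run rate.

Yes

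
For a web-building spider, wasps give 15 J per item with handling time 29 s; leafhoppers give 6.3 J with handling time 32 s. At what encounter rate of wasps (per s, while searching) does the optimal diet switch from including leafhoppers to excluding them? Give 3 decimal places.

0.021 per s

At the threshold, the rate on wasps alone equals the profitability of leafhoppers: λ·15/(1 + λ·29) = 6.3/32 = 0.1969.
Rearranging, λ(15 − 0.1969×29) = 0.1969, so λ = 0.1969/9.291 = 0.02119 per s.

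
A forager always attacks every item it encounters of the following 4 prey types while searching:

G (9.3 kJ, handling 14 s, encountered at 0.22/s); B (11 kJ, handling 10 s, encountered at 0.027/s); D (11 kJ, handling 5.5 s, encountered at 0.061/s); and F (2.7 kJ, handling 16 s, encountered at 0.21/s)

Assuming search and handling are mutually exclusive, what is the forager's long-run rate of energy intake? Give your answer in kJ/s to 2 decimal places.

R = (0.22×9.3 + 0.027×11 + 0.061×11 + 0.21×2.7) / (1 + 0.22×14 + 0.027×10 + 0.061×5.5 + 0.21×16) = 3.581/8.046 = 0.4451 kJ/s.

0.45 kJ/s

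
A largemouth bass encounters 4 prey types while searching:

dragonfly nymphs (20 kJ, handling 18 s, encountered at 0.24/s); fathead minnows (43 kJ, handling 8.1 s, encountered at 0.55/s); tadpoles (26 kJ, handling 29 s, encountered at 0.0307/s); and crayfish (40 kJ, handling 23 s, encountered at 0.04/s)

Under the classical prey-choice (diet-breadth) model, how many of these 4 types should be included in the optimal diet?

E/h in descending order: fathead minnows 5.31, crayfish 1.74, dragonfly nymphs 1.11, tadpoles 0.897 kJ/s. The optimal diet is the largest prefix of this list for which every included type satisfies E_i/h_i > R on the types above it.
Rate on top 1: 4.335. crayfish: 1.74 < 4.335 → exclude; stop.
Optimal diet: fathead minnows — 1 of 4 types.

1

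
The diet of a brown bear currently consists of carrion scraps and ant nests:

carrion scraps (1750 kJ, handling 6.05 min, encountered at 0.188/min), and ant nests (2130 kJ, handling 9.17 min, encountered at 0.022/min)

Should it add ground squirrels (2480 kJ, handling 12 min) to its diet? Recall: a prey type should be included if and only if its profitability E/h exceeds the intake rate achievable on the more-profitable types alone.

Intake rate on the current diet: R = (0.188×1750 + 0.022×2130) / (1 + 0.188×6.05 + 0.022×9.17) = 375.9/2.339 = 160.7 kJ/min.
ground squirrels: E/h = 2480/12 = 206.7 kJ/min.
206.7 > 160.7, so adding ground squirrels raises the average — include it.

Yes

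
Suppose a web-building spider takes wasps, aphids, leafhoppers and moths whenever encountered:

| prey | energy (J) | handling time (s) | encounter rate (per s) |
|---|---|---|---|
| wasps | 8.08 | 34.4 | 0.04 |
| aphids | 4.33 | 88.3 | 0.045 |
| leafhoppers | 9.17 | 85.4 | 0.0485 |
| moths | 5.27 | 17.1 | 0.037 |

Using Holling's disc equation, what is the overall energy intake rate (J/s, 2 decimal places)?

R = Σλ_iE_i / (1 + Σλ_ih_i)
Numerator: 0.04×8.08 + 0.045×4.33 + 0.0485×9.17 + 0.037×5.27 = 1.158
Denominator: 1 + 0.04×34.4 + 0.045×88.3 + 0.0485×85.4 + 0.037×17.1 = 11.12
R = 1.158/11.12 = 0.1041 J/s

0.10 J/s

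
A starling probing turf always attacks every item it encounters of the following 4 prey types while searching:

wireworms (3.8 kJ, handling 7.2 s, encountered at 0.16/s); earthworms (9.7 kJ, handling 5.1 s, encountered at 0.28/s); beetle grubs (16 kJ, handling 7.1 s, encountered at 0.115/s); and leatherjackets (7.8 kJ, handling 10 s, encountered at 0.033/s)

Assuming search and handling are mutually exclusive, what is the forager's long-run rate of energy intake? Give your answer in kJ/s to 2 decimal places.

Energy encountered per unit search time: 0.16×3.8 + 0.28×9.7 + 0.115×16 + 0.033×7.8 = 5.421 kJ/s.
Handling time per unit search time: 0.16×7.2 + 0.28×5.1 + 0.115×7.1 + 0.033×10 = 3.726.
Rate = 5.421/(1 + 3.726) = 1.147 kJ/s.

1.15 kJ/s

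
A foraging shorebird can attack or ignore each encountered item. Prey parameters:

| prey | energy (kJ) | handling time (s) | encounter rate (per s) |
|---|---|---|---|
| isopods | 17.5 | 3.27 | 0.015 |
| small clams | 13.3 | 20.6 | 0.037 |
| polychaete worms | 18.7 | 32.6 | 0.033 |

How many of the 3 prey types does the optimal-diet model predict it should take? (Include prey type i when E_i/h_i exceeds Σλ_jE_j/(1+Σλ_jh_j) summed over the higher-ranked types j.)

3

Rank by E/h (kJ/s): isopods 5.35, small clams 0.646, polychaete worms 0.574. Include each in turn until the next type's E/h falls below the running intake rate.
Rate on top 1: 0.2502. small clams: 0.646 > 0.2502 → include.
Rate on top 2: 0.4166. polychaete worms: 0.574 > 0.4166 → include.
Optimal diet: isopods, small clams, polychaete worms — 3 of 3 types.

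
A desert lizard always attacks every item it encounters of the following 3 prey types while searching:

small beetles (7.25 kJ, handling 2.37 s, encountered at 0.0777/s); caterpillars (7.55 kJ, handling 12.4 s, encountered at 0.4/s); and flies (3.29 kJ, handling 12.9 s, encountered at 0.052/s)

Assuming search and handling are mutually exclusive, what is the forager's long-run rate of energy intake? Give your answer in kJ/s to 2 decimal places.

0.55 kJ/s

R = (0.0777×7.25 + 0.4×7.55 + 0.052×3.29) / (1 + 0.0777×2.37 + 0.4×12.4 + 0.052×12.9) = 3.754/6.815 = 0.5509 kJ/s.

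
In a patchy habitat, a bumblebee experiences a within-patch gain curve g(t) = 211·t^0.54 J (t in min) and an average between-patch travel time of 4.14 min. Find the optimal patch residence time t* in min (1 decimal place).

Optimal t* satisfies g'(t*) = g(t*)/(T + t*).
g'(t) = 0.54·211·t^-0.46. Setting 0.54·211·t^-0.46 = 211·t^0.54/(4.14+t) gives 0.54(4.14+t) = t, so 0.46·t = 0.54×4.14.
t* = 0.54×4.14/0.46 = 4.86 min.

4.9 min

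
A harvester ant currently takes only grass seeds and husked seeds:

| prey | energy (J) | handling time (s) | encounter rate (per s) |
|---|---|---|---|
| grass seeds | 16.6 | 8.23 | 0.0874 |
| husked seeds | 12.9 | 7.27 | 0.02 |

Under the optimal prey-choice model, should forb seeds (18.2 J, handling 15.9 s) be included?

Intake rate on the current diet: R = (0.0874×16.6 + 0.02×12.9) / (1 + 0.0874×8.23 + 0.02×7.27) = 1.709/1.865 = 0.9164 J/s.
forb seeds: E/h = 18.2/15.9 = 1.145 J/s.
1.145 > 0.9164, so adding forb seeds raises the average — include it.

Yes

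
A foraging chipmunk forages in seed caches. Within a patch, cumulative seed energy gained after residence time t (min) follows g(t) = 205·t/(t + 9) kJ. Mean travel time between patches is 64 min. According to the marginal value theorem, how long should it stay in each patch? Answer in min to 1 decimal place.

24.0 min

Optimal t* satisfies g'(t*) = g(t*)/(T + t*).
g'(t) = 205·9/(t + 9)². Setting 205·9/(t+9)² = 205t/[(t+9)(64+t)] gives 9(64+t) = t(t+9), so t² = 9×64 = 576.
t* = √576 = 24 min.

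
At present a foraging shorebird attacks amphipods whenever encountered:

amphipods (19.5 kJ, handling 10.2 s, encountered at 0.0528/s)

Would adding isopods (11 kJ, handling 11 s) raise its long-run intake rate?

On amphipods alone, R = ΣλE/(1+Σλh) = 1.03/1.539 = 0.6692 kJ/s.
Profitability of isopods: 11/11 = 1 kJ/s.
1 > 0.6692, so adding isopods raises the average — include it.

Yes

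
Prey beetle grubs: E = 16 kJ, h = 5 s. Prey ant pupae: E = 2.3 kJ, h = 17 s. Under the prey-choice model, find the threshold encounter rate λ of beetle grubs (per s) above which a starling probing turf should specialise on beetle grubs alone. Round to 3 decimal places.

0.009 per s

Drop ant pupae once their profitability E₂/h₂ falls below the rate achievable on beetle grubs alone: E₂/h₂ = λE₁/(1 + λh₁).
Solve for λ: λE₁h₂ = E₂(1 + λh₁) → λ(E₁h₂ − E₂h₁) = E₂ → λ = E₂/(E₁h₂ − E₂h₁).
λ = 2.3/(16×17 − 2.3×5) = 2.3/260.5 = 0.008829 per s.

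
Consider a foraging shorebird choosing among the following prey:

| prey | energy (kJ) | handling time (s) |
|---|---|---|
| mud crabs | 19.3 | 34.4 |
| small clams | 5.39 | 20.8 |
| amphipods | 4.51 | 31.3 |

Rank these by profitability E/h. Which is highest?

mud crabs

Profitability E/h (kJ/s): mud crabs = 19.3/34.4 = 0.561, small clams = 5.39/20.8 = 0.259, amphipods = 4.51/31.3 = 0.144.
Ranked: mud crabs > small clams > amphipods.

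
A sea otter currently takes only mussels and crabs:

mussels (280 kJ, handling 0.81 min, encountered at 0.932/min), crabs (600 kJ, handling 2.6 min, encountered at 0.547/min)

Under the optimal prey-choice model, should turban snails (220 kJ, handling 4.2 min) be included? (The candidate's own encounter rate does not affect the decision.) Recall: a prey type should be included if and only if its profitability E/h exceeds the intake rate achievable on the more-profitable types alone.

On mussels and crabs alone, R = ΣλE/(1+Σλh) = 589.2/3.177 = 185.4 kJ/min.
Profitability of turban snails: 220/4.2 = 52.38 kJ/min.
52.38 < 185.4, so adding turban snails would lower the average — exclude it.

No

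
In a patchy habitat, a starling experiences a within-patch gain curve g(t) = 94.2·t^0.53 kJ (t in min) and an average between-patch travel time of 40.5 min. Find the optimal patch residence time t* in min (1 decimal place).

Maximise g(t)/(T+t): set derivative to zero → g'(t)(T+t) = g(t).
g'(t) = 0.53·94.2·t^-0.47. Setting 0.53·94.2·t^-0.47 = 94.2·t^0.53/(40.5+t) gives 0.53(40.5+t) = t, so 0.47·t = 0.53×40.5.
t* = 0.53×40.5/0.47 = 45.67 min.

45.7 min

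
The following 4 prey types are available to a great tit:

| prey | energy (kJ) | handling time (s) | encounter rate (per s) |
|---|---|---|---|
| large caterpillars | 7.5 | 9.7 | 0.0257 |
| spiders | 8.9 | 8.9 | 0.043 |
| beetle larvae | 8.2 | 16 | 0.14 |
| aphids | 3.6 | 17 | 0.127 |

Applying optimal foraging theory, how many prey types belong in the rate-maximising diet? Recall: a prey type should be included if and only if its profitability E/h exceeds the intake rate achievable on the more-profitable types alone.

E/h in descending order: spiders 1, large caterpillars 0.773, beetle larvae 0.512, aphids 0.212 kJ/s. The optimal diet is the largest prefix of this list for which every included type satisfies E_i/h_i > R on the types above it.
Rate on top 1: 0.2768. large caterpillars: 0.773 > 0.2768 → include.
Rate on top 2: 0.3526. beetle larvae: 0.512 > 0.3526 → include.
Rate on top 3: 0.4451. aphids: 0.212 < 0.4451 → exclude; stop.
Optimal diet: spiders, large caterpillars, beetle larvae — 3 of 4 types.

3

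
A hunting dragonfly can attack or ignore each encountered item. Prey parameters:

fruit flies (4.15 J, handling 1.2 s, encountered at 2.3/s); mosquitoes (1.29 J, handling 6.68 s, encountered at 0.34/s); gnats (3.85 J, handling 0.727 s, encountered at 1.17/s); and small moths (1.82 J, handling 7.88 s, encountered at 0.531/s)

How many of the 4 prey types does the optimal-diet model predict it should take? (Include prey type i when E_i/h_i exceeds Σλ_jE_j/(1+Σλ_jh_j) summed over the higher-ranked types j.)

2

Profitabilities (E/h, J/s): gnats 5.3, fruit flies 3.46, small moths 0.231, mosquitoes 0.193. Add prey in this order while the next type's profitability exceeds the intake rate on those already taken.
Rate on top 1: 2.434. fruit flies: 3.46 > 2.434 → include.
Rate on top 2: 3.047. small moths: 0.231 < 3.047 → exclude; stop.
Optimal diet: gnats, fruit flies — 2 of 4 types.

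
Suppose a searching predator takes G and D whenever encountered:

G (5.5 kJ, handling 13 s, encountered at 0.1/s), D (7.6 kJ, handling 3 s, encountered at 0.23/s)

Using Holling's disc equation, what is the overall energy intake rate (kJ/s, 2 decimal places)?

0.77 kJ/s

R = (0.1×5.5 + 0.23×7.6) / (1 + 0.1×13 + 0.23×3) = 2.298/2.99 = 0.7686 kJ/s.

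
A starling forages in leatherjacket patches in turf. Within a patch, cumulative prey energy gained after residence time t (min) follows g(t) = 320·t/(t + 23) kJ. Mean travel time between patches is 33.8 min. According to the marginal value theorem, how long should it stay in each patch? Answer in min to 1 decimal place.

Optimal t* satisfies g'(t*) = g(t*)/(T + t*).
g'(t) = 320·23/(t + 23)². Setting 320·23/(t+23)² = 320t/[(t+23)(33.8+t)] gives 23(33.8+t) = t(t+23), so t² = 23×33.8 = 777.4.
t* = √777.4 = 27.88 min.

27.9 min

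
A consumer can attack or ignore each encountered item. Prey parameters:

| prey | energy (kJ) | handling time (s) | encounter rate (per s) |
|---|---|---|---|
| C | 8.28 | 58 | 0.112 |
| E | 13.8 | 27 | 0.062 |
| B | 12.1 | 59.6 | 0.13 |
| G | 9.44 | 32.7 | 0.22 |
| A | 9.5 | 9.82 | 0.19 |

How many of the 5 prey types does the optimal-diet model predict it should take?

1

Rank by E/h (kJ/s): A 0.967, E 0.511, G 0.289, B 0.203, C 0.143. Include each in turn until the next type's E/h falls below the running intake rate.
Rate on top 1: 0.6298. E: 0.511 < 0.6298 → exclude; stop.
Optimal diet: A — 1 of 5 types.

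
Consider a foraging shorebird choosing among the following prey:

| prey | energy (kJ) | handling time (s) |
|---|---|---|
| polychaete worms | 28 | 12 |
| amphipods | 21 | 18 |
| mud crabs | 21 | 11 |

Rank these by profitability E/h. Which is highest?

polychaete worms

Profitability E/h (kJ/s): polychaete worms = 28/12 = 2.33, amphipods = 21/18 = 1.17, mud crabs = 21/11 = 1.91.
Ranked: polychaete worms > mud crabs > amphipods.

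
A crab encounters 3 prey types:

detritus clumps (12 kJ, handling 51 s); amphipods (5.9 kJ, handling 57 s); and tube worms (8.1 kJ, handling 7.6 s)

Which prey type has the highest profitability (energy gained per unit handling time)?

tube worms

In descending order of E/h:
tube worms: 8.1/7.6 = 1.07 kJ/s
detritus clumps: 12/51 = 0.235 kJ/s
amphipods: 5.9/57 = 0.104 kJ/s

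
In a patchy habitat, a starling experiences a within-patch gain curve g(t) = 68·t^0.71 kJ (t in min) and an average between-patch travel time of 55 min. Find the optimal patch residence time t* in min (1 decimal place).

134.7 min

By the marginal value theorem, leave when the instantaneous gain rate g'(t) equals the habitat-wide average g(t)/(T + t).
g'(t) = 0.71·68·t^-0.29. Setting 0.71·68·t^-0.29 = 68·t^0.71/(55+t) gives 0.71(55+t) = t, so 0.29·t = 0.71×55.
t* = 0.71×55/0.29 = 134.7 min.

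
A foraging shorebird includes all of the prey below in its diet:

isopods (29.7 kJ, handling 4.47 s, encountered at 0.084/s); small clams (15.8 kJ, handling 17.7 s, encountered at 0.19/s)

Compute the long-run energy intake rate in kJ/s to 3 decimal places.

1.160 kJ/s

R = Σλ_iE_i / (1 + Σλ_ih_i)
Numerator: 0.084×29.7 + 0.19×15.8 = 5.497
Denominator: 1 + 0.084×4.47 + 0.19×17.7 = 4.738
R = 5.497/4.738 = 1.16 kJ/s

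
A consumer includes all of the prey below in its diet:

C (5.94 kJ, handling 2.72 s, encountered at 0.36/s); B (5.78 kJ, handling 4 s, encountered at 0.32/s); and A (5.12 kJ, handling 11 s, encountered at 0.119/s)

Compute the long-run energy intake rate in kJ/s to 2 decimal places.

Energy encountered per unit search time: 0.36×5.94 + 0.32×5.78 + 0.119×5.12 = 4.597 kJ/s.
Handling time per unit search time: 0.36×2.72 + 0.32×4 + 0.119×11 = 3.568.
Rate = 4.597/(1 + 3.568) = 1.006 kJ/s.

1.01 kJ/s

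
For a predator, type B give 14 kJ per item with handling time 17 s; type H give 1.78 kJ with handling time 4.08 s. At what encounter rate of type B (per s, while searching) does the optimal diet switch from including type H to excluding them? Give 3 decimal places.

Drop type H once their profitability E₂/h₂ falls below the rate achievable on type B alone: E₂/h₂ = λE₁/(1 + λh₁).
Solve for λ: λE₁h₂ = E₂(1 + λh₁) → λ(E₁h₂ − E₂h₁) = E₂ → λ = E₂/(E₁h₂ − E₂h₁).
λ = 1.78/(14×4.08 − 1.78×17) = 1.78/26.86 = 0.06627 per s.

0.066 per s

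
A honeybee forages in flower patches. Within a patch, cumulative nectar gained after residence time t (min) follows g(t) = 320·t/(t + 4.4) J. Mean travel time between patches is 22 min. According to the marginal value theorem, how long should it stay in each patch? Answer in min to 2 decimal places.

9.84 min

Maximise g(t)/(T+t): set derivative to zero → g'(t)(T+t) = g(t).
g'(t) = 320·4.4/(t + 4.4)². Setting 320·4.4/(t+4.4)² = 320t/[(t+4.4)(22+t)] gives 4.4(22+t) = t(t+4.4), so t² = 4.4×22 = 96.8.
t* = √96.8 = 9.839 min.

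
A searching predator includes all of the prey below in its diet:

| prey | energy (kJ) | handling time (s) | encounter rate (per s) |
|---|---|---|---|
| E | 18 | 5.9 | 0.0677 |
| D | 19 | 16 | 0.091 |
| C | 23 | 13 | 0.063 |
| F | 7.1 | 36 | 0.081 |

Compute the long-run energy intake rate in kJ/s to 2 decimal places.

R = (0.0677×18 + 0.091×19 + 0.063×23 + 0.081×7.1) / (1 + 0.0677×5.9 + 0.091×16 + 0.063×13 + 0.081×36) = 4.972/6.59 = 0.7544 kJ/s.

0.75 kJ/s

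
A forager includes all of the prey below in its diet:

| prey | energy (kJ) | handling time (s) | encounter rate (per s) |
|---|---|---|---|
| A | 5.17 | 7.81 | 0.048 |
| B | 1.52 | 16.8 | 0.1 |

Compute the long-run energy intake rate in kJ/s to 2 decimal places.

0.13 kJ/s

Energy encountered per unit search time: 0.048×5.17 + 0.1×1.52 = 0.4002 kJ/s.
Handling time per unit search time: 0.048×7.81 + 0.1×16.8 = 2.055.
Rate = 0.4002/(1 + 2.055) = 0.131 kJ/s.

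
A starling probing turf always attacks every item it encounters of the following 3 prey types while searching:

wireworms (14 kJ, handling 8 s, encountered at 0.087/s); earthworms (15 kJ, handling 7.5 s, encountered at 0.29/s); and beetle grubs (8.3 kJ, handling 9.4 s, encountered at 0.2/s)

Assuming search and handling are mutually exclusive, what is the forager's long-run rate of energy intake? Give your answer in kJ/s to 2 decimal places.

1.26 kJ/s

Energy encountered per unit search time: 0.087×14 + 0.29×15 + 0.2×8.3 = 7.228 kJ/s.
Handling time per unit search time: 0.087×8 + 0.29×7.5 + 0.2×9.4 = 4.751.
Rate = 7.228/(1 + 4.751) = 1.257 kJ/s.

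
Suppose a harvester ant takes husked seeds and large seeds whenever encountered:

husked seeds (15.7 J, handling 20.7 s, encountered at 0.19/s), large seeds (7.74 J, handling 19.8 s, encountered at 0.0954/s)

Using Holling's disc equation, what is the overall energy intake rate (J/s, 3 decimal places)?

R = Σλ_iE_i / (1 + Σλ_ih_i)
Numerator: 0.19×15.7 + 0.0954×7.74 = 3.721
Denominator: 1 + 0.19×20.7 + 0.0954×19.8 = 6.822
R = 3.721/6.822 = 0.5455 J/s

0.546 J/s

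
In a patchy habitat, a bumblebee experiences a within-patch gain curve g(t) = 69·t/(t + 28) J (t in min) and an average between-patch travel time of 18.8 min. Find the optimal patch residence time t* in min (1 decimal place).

Optimal t* satisfies g'(t*) = g(t*)/(T + t*).
g'(t) = 69·28/(t + 28)². Setting 69·28/(t+28)² = 69t/[(t+28)(18.8+t)] gives 28(18.8+t) = t(t+28), so t² = 28×18.8 = 526.4.
t* = √526.4 = 22.94 min.

22.9 min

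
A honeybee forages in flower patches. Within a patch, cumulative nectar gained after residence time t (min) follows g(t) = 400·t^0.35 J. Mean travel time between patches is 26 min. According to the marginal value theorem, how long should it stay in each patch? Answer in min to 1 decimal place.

14.0 min

Maximise g(t)/(T+t): set derivative to zero → g'(t)(T+t) = g(t).
g'(t) = 0.35·400·t^-0.65. Setting 0.35·400·t^-0.65 = 400·t^0.35/(26+t) gives 0.35(26+t) = t, so 0.65·t = 0.35×26.
t* = 0.35×26/0.65 = 14 min.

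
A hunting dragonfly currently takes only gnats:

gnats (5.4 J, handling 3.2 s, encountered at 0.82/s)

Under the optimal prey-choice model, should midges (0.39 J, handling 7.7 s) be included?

No

Current rate: (0.82×5.4)/(1 + 0.82×3.2) = 1.222 J/s.
Profitability of midges: 0.39/7.7 = 0.05065 J/s.
Since 0.05065 < R, time spent handling midges is better spent searching.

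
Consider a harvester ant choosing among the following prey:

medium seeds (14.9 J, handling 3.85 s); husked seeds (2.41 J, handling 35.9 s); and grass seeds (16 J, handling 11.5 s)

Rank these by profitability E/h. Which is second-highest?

Profitability E/h (J/s): medium seeds = 14.9/3.85 = 3.87, husked seeds = 2.41/35.9 = 0.0671, grass seeds = 16/11.5 = 1.39.
Ranked: medium seeds > grass seeds > husked seeds.

grass seeds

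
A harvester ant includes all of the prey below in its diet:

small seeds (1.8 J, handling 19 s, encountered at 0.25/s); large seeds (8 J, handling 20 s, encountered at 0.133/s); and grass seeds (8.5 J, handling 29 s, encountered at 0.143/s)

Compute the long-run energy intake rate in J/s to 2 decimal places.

Energy encountered per unit search time: 0.25×1.8 + 0.133×8 + 0.143×8.5 = 2.729 J/s.
Handling time per unit search time: 0.25×19 + 0.133×20 + 0.143×29 = 11.56.
Rate = 2.729/(1 + 11.56) = 0.2174 J/s.

0.22 J/s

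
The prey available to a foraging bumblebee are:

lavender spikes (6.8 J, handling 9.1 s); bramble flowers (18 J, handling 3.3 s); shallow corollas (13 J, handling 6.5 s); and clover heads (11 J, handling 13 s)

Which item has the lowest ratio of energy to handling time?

lavender spikes

In descending order of E/h:
bramble flowers: 18/3.3 = 5.45 J/s
shallow corollas: 13/6.5 = 2 J/s
clover heads: 11/13 = 0.846 J/s
lavender spikes: 6.8/9.1 = 0.747 J/s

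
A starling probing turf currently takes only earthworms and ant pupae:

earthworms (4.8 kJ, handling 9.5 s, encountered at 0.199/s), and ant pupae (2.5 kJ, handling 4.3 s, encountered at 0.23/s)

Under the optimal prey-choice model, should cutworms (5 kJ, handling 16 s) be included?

No

On earthworms and ant pupae alone, R = ΣλE/(1+Σλh) = 1.53/3.88 = 0.3944 kJ/s.
cutworms: E/h = 5/16 = 0.3125 kJ/s.
Since 0.3125 < R, time spent handling cutworms is better spent searching.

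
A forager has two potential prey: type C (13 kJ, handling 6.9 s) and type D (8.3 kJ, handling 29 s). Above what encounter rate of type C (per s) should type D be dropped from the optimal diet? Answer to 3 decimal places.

The zero-one rule: include type D iff E₂/h₂ > λE₁/(1+λh₁). Equality gives the switch point.
λE₁h₂ = E₂ + λE₂h₁ ⇒ λ = E₂/(E₁h₂ − E₂h₁) = 8.3/(377 − 57.27) = 0.02596 per s.

0.026 per s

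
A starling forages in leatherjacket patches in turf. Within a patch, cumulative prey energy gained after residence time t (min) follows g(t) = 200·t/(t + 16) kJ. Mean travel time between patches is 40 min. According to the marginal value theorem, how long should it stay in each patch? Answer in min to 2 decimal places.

Optimal t* satisfies g'(t*) = g(t*)/(T + t*).
g'(t) = 200·16/(t + 16)². Setting 200·16/(t+16)² = 200t/[(t+16)(40+t)] gives 16(40+t) = t(t+16), so t² = 16×40 = 640.
t* = √640 = 25.3 min.

25.30 min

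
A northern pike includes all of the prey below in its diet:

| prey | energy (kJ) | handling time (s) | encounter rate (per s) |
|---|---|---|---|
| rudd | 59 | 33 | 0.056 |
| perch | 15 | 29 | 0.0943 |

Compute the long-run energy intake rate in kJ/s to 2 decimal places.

R = (0.056×59 + 0.0943×15) / (1 + 0.056×33 + 0.0943×29) = 4.719/5.583 = 0.8452 kJ/s.

0.85 kJ/s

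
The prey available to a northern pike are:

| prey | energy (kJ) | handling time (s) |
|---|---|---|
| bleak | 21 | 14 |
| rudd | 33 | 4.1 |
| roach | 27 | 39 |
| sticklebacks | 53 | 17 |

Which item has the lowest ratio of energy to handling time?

In descending order of E/h:
rudd: 33/4.1 = 8.05 kJ/s
sticklebacks: 53/17 = 3.12 kJ/s
bleak: 21/14 = 1.5 kJ/s
roach: 27/39 = 0.692 kJ/s

roach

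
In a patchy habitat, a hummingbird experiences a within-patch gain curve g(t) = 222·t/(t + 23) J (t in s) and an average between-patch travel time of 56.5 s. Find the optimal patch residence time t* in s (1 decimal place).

Optimal t* satisfies g'(t*) = g(t*)/(T + t*).
g'(t) = 222·23/(t + 23)². Setting 222·23/(t+23)² = 222t/[(t+23)(56.5+t)] gives 23(56.5+t) = t(t+23), so t² = 23×56.5 = 1300.
t* = √1300 = 36.05 s.

36.0 s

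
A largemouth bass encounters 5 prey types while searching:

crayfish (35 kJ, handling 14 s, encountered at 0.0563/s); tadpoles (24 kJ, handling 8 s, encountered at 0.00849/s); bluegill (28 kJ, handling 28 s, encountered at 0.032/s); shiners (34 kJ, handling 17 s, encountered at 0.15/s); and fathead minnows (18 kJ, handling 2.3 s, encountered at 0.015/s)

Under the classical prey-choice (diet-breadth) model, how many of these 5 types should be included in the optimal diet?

4

E/h in descending order: fathead minnows 7.83, tadpoles 3, crayfish 2.5, shiners 2, bluegill 1 kJ/s. The optimal diet is the largest prefix of this list for which every included type satisfies E_i/h_i > R on the types above it.
Rate on top 1: 0.261. tadpoles: 3 > 0.261 → include.
Rate on top 2: 0.4297. crayfish: 2.5 > 0.4297 → include.
Rate on top 3: 1.293. shiners: 2 > 1.293 → include.
Rate on top 4: 1.699. bluegill: 1 < 1.699 → exclude; stop.
Optimal diet: fathead minnows, tadpoles, crayfish, shiners — 4 of 5 types.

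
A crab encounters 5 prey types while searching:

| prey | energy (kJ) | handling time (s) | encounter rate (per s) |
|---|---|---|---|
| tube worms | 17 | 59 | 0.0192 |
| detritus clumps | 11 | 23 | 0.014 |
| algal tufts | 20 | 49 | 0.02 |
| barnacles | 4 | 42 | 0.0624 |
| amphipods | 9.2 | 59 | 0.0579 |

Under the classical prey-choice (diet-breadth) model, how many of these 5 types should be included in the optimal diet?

Profitabilities (E/h, kJ/s): detritus clumps 0.478, algal tufts 0.408, tube worms 0.288, amphipods 0.156, barnacles 0.0952. Add prey in this order while the next type's profitability exceeds the intake rate on those already taken.
Rate on top 1: 0.1165. algal tufts: 0.408 > 0.1165 → include.
Rate on top 2: 0.2407. tube worms: 0.288 > 0.2407 → include.
Rate on top 3: 0.2563. amphipods: 0.156 < 0.2563 → exclude; stop.
Optimal diet: detritus clumps, algal tufts, tube worms — 3 of 5 types.

3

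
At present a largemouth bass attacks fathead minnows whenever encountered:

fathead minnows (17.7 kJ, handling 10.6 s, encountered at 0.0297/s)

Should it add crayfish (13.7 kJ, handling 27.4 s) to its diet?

Yes

Intake rate on the current diet: R = (0.0297×17.7) / (1 + 0.0297×10.6) = 0.5257/1.315 = 0.3998 kJ/s.
crayfish: E/h = 13.7/27.4 = 0.5 kJ/s.
0.5 > 0.3998, so adding crayfish raises the average — include it.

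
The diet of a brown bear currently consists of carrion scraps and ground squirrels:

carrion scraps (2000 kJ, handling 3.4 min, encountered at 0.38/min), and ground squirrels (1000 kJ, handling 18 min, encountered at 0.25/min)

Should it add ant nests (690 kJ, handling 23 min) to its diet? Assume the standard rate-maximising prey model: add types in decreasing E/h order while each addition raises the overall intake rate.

No

Intake rate on the current diet: R = (0.38×2000 + 0.25×1000) / (1 + 0.38×3.4 + 0.25×18) = 1010/6.792 = 148.7 kJ/min.
Profitability of ant nests: 690/23 = 30 kJ/min.
30 < 148.7, so adding ant nests would lower the average — exclude it.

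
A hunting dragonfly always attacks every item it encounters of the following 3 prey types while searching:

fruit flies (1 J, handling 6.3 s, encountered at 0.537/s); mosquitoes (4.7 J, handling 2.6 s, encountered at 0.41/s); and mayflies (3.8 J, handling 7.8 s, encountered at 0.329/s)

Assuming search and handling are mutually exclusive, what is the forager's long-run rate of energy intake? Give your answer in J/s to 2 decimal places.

0.46 J/s

Energy encountered per unit search time: 0.537×1 + 0.41×4.7 + 0.329×3.8 = 3.714 J/s.
Handling time per unit search time: 0.537×6.3 + 0.41×2.6 + 0.329×7.8 = 7.015.
Rate = 3.714/(1 + 7.015) = 0.4634 J/s.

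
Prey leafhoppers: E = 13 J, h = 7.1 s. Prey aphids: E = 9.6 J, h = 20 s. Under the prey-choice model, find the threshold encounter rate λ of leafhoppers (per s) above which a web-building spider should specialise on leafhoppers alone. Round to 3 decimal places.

0.050 per s

At the threshold, the rate on leafhoppers alone equals the profitability of aphids: λ·13/(1 + λ·7.1) = 9.6/20 = 0.48.
Rearranging, λ(13 − 0.48×7.1) = 0.48, so λ = 0.48/9.592 = 0.05004 per s.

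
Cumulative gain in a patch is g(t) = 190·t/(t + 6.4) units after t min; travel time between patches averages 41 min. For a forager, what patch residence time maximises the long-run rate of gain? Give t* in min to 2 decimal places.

16.20 min

By the marginal value theorem, leave when the instantaneous gain rate g'(t) equals the habitat-wide average g(t)/(T + t).
g'(t) = 190·6.4/(t + 6.4)². Setting 190·6.4/(t+6.4)² = 190t/[(t+6.4)(41+t)] gives 6.4(41+t) = t(t+6.4), so t² = 6.4×41 = 262.4.
t* = √262.4 = 16.2 min.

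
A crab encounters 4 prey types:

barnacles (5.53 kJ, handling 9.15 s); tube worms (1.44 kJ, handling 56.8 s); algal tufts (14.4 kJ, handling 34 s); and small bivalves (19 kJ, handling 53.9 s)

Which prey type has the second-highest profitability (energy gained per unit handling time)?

algal tufts

Profitability E/h (kJ/s): barnacles = 5.53/9.15 = 0.604, tube worms = 1.44/56.8 = 0.0254, algal tufts = 14.4/34 = 0.424, small bivalves = 19/53.9 = 0.353.
Ranked: barnacles > algal tufts > small bivalves > tube worms.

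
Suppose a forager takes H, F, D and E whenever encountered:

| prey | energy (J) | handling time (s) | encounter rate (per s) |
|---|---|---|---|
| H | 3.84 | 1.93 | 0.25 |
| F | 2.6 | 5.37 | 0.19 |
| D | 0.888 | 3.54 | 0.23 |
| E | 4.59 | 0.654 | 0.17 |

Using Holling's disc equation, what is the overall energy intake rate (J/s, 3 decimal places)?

0.711 J/s

R = (0.25×3.84 + 0.19×2.6 + 0.23×0.888 + 0.17×4.59) / (1 + 0.25×1.93 + 0.19×5.37 + 0.23×3.54 + 0.17×0.654) = 2.439/3.428 = 0.7113 J/s.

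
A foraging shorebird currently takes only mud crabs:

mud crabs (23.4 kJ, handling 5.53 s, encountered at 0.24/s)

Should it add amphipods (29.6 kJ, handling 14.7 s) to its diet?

Intake rate on the current diet: R = (0.24×23.4) / (1 + 0.24×5.53) = 5.616/2.327 = 2.413 kJ/s.
amphipods: E/h = 29.6/14.7 = 2.014 kJ/s.
Since 2.014 < R, time spent handling amphipods is better spent searching.

No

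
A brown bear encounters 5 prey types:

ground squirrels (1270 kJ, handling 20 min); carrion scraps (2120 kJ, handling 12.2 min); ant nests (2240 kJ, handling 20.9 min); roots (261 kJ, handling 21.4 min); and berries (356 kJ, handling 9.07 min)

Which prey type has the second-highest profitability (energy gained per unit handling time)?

ant nests

In descending order of E/h:
carrion scraps: 2120/12.2 = 174 kJ/min
ant nests: 2240/20.9 = 107 kJ/min
ground squirrels: 1270/20 = 63.5 kJ/min
berries: 356/9.07 = 39.3 kJ/min
roots: 261/21.4 = 12.2 kJ/min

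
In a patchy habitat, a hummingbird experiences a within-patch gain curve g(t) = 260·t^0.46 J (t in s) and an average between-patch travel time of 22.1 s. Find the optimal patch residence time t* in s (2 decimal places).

18.83 s

By the marginal value theorem, leave when the instantaneous gain rate g'(t) equals the habitat-wide average g(t)/(T + t).
g'(t) = 0.46·260·t^-0.54. Setting 0.46·260·t^-0.54 = 260·t^0.46/(22.1+t) gives 0.46(22.1+t) = t, so 0.54·t = 0.46×22.1.
t* = 0.46×22.1/0.54 = 18.83 s.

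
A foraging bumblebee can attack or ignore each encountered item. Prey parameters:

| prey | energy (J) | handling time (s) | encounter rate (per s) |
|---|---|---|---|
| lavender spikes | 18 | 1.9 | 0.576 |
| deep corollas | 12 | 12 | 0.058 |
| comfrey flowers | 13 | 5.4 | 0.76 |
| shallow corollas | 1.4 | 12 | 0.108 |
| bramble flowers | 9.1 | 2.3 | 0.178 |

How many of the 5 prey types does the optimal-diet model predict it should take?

1

E/h in descending order: lavender spikes 9.47, bramble flowers 3.96, comfrey flowers 2.41, deep corollas 1, shallow corollas 0.117 J/s. The optimal diet is the largest prefix of this list for which every included type satisfies E_i/h_i > R on the types above it.
Rate on top 1: 4.95. bramble flowers: 3.96 < 4.95 → exclude; stop.
Optimal diet: lavender spikes — 1 of 5 types.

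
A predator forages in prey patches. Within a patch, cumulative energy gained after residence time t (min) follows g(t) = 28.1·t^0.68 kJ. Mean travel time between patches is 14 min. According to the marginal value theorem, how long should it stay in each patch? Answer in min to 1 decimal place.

By the marginal value theorem, leave when the instantaneous gain rate g'(t) equals the habitat-wide average g(t)/(T + t).
g'(t) = 0.68·28.1·t^-0.32. Setting 0.68·28.1·t^-0.32 = 28.1·t^0.68/(14+t) gives 0.68(14+t) = t, so 0.32·t = 0.68×14.
t* = 0.68×14/0.32 = 29.75 min.

29.8 min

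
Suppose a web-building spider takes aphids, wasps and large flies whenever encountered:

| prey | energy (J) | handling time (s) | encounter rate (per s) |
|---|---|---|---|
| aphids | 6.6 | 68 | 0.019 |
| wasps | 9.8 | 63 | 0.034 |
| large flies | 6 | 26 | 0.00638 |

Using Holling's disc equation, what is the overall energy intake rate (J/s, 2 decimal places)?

R = Σλ_iE_i / (1 + Σλ_ih_i)
Numerator: 0.019×6.6 + 0.034×9.8 + 0.00638×6 = 0.4969
Denominator: 1 + 0.019×68 + 0.034×63 + 0.00638×26 = 4.6
R = 0.4969/4.6 = 0.108 J/s

0.11 J/s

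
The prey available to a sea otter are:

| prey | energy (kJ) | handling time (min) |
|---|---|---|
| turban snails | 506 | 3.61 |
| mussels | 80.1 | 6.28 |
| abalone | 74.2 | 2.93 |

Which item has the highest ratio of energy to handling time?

In descending order of E/h:
turban snails: 506/3.61 = 140 kJ/min
abalone: 74.2/2.93 = 25.3 kJ/min
mussels: 80.1/6.28 = 12.8 kJ/min

turban snails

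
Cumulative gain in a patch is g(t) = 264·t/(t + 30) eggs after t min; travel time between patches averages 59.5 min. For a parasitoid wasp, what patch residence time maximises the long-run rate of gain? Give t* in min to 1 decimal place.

42.2 min

Optimal t* satisfies g'(t*) = g(t*)/(T + t*).
g'(t) = 264·30/(t + 30)². Setting 264·30/(t+30)² = 264t/[(t+30)(59.5+t)] gives 30(59.5+t) = t(t+30), so t² = 30×59.5 = 1785.
t* = √1785 = 42.25 min.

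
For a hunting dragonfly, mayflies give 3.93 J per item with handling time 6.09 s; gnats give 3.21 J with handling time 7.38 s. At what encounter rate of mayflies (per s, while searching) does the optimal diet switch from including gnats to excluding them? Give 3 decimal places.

At the threshold, the rate on mayflies alone equals the profitability of gnats: λ·3.93/(1 + λ·6.09) = 3.21/7.38 = 0.435.
Rearranging, λ(3.93 − 0.435×6.09) = 0.435, so λ = 0.435/1.281 = 0.3395 per s.

0.340 per s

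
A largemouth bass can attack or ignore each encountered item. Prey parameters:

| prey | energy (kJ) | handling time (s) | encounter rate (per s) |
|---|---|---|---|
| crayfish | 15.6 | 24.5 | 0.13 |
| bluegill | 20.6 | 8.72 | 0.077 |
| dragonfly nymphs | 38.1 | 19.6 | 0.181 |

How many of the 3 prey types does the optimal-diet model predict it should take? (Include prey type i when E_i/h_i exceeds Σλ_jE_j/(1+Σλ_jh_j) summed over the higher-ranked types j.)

2

Profitabilities (E/h, kJ/s): bluegill 2.36, dragonfly nymphs 1.94, crayfish 0.637. Add prey in this order while the next type's profitability exceeds the intake rate on those already taken.
Rate on top 1: 0.949. dragonfly nymphs: 1.94 > 0.949 → include.
Rate on top 2: 1.625. crayfish: 0.637 < 1.625 → exclude; stop.
Optimal diet: bluegill, dragonfly nymphs — 2 of 3 types.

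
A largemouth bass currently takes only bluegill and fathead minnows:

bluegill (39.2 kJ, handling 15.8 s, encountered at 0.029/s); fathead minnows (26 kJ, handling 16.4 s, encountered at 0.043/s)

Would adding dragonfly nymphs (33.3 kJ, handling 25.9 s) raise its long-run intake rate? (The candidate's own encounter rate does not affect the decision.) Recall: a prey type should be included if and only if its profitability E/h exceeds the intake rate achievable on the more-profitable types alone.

Yes

Current rate: (0.029×39.2 + 0.043×26)/(1 + 0.029×15.8 + 0.043×16.4) = 1.042 kJ/s.
Profitability of dragonfly nymphs: 33.3/25.9 = 1.286 kJ/s.
Since 1.286 > R, including dragonfly nymphs increases the long-run rate.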